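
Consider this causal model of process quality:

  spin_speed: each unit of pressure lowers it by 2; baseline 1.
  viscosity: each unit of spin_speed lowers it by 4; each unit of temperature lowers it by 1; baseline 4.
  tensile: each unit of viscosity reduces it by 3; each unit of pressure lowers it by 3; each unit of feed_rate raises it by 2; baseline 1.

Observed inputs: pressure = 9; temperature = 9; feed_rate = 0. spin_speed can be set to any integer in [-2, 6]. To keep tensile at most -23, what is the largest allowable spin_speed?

Intervening on spin_speed fixes its value directly, overriding its dependence on pressure.
Substituting into the viscosity equation gives viscosity = -4*spin_speed - 5.
So tensile = 12*spin_speed - 11.
Require 12*spin_speed - 11 ≤ -23, so spin_speed ≤ -1.
The largest integer in [-2, 6] satisfying this is -1.

spin_speed = -1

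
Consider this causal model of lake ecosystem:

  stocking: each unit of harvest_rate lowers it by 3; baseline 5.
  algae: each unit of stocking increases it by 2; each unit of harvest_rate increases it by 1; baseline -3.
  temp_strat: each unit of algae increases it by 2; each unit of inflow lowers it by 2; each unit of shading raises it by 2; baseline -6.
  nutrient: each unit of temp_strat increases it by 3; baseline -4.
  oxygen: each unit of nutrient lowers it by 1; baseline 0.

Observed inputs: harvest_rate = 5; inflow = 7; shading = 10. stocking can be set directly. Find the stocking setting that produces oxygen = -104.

stocking = 8

Intervening on stocking fixes its value directly, overriding its dependence on harvest_rate.
Substituting into the algae equation gives algae = 2*stocking + 2.
Substituting into the temp_strat equation gives temp_strat = 4*stocking + 4.
So nutrient = 12*stocking + 8.
Substituting into the oxygen equation gives oxygen = -12*stocking - 8.
Solve -12*stocking - 8 = -104: stocking = (-104 + 8) / -12 = 8.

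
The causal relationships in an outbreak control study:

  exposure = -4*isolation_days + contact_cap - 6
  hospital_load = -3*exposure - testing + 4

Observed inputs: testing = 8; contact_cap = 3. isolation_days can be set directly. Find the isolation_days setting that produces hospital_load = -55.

isolation_days = -5

Substituting into the exposure equation gives exposure = -4*isolation_days - 3.
Substituting into the hospital_load equation gives hospital_load = 12*isolation_days + 5.
Solve 12*isolation_days + 5 = -55: isolation_days = (-55 - 5) / 12 = -5.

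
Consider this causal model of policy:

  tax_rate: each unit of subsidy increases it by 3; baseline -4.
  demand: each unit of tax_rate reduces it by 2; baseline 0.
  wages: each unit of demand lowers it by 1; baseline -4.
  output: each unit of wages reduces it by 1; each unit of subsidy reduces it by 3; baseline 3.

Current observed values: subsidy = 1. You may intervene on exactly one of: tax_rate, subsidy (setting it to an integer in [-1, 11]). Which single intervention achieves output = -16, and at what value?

set tax_rate = 10

Intervening on tax_rate: with other inputs at their observed values, output = -2*tax_rate + 4. Solving for -16 gives tax_rate = 10, within [-1, 11].
Intervening on subsidy: output = -9*subsidy + 15. Reaching -16 requires subsidy = 31/9, not an integer.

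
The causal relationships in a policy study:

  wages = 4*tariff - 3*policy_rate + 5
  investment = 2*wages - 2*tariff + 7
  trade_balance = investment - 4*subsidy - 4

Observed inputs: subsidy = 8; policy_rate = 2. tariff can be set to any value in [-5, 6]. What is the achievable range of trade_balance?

-61 to 5

Substituting into the wages equation gives wages = 4*tariff - 1.
This gives investment = 6*tariff + 5.
Substituting into the trade_balance equation gives trade_balance = 6*tariff - 31.
Linear in tariff, so extremes are at the endpoints: tariff = -5 gives trade_balance = -61; tariff = 6 gives trade_balance = 5.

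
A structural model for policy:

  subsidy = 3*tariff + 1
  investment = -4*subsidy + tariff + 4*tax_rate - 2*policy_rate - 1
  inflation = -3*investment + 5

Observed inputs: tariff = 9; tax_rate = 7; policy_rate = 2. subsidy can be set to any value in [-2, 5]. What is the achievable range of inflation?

Intervening on subsidy fixes its value directly, overriding its dependence on tariff.
Substituting into the investment equation gives investment = -4*subsidy + 32.
This gives inflation = 12*subsidy - 91.
Linear in subsidy, so extremes are at the endpoints: subsidy = -2 gives inflation = -115; subsidy = 5 gives inflation = -31.

-115 to -31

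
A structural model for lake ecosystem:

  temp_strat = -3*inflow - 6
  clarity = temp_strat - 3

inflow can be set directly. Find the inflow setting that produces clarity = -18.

Substituting into the clarity equation gives clarity = -3*inflow - 9.
Solve -3*inflow - 9 = -18: inflow = (-18 + 9) / -3 = 3.

inflow = 3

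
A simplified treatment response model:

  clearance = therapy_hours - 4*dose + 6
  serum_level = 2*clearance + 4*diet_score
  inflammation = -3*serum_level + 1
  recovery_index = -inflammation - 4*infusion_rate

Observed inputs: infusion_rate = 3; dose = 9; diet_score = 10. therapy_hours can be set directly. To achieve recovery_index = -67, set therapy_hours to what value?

therapy_hours = 1

Substituting into the clearance equation gives clearance = therapy_hours - 30.
Substituting into the serum_level equation gives serum_level = 2*therapy_hours - 20.
So inflammation = -6*therapy_hours + 61.
Substituting into the recovery_index equation gives recovery_index = 6*therapy_hours - 73.
Solve 6*therapy_hours - 73 = -67: therapy_hours = (-67 + 73) / 6 = 1.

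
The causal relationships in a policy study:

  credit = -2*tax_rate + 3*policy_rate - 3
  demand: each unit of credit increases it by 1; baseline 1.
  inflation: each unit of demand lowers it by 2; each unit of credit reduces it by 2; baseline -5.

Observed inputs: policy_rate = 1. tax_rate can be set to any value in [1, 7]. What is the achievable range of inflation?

Substituting into the credit equation gives credit = -2*tax_rate.
Substituting into the demand equation gives demand = -2*tax_rate + 1.
Substituting into the inflation equation gives inflation = 8*tax_rate - 7.
Linear in tax_rate, so extremes are at the endpoints: tax_rate = 1 gives inflation = 1; tax_rate = 7 gives inflation = 49.

1 to 49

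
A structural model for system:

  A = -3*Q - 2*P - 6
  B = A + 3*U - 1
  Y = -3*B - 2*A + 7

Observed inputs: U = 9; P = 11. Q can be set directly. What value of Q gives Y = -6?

Q = -5

Substituting into the A equation gives A = -3*Q - 28.
Substituting into the B equation gives B = -3*Q - 2.
Substituting into the Y equation gives Y = 15*Q + 69.
Solve 15*Q + 69 = -6: Q = (-6 - 69) / 15 = -5.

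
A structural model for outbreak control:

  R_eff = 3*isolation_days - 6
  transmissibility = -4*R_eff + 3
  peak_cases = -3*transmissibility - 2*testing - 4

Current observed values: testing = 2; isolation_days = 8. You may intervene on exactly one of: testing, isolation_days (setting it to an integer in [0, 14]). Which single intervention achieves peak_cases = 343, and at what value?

set isolation_days = 12

Intervening on testing: peak_cases = -2*testing + 203. Reaching 343 requires testing = -70, outside [0, 14].
Intervening on isolation_days: with other inputs at their observed values, peak_cases = 36*isolation_days - 89. Solving for 343 gives isolation_days = 12, within [0, 14].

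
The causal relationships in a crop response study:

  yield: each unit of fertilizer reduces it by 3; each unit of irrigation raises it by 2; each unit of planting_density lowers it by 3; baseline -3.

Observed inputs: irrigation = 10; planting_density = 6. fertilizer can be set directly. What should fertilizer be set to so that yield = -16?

fertilizer = 5

Substituting into the yield equation gives yield = -3*fertilizer - 1.
Solve -3*fertilizer - 1 = -16: fertilizer = (-16 + 1) / -3 = 5.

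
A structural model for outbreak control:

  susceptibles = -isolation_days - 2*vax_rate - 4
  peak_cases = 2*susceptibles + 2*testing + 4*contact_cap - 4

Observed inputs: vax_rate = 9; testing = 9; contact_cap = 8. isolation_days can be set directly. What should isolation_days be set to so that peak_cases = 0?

isolation_days = 1

Substituting into the susceptibles equation gives susceptibles = -isolation_days - 22.
Substituting into the peak_cases equation gives peak_cases = -2*isolation_days + 2.
Solve -2*isolation_days + 2 = 0: isolation_days = (0 - 2) / -2 = 1.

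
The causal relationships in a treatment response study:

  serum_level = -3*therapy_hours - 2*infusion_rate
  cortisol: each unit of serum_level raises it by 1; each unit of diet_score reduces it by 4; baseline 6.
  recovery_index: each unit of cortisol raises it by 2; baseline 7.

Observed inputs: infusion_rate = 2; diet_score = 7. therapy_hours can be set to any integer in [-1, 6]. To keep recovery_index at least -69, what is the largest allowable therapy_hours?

therapy_hours = 4

Substituting into the serum_level equation gives serum_level = -3*therapy_hours - 4.
Substituting into the cortisol equation gives cortisol = -3*therapy_hours - 26.
Substituting into the recovery_index equation gives recovery_index = -6*therapy_hours - 45.
Require -6*therapy_hours - 45 ≥ -69, so therapy_hours ≤ 4.
The largest integer in [-1, 6] satisfying this is 4.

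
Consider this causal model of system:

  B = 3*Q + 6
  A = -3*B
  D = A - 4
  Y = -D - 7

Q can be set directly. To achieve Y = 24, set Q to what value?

Q = 1

Substituting into the A equation gives A = -9*Q - 18.
D becomes -9*Q - 22.
Substituting into the Y equation gives Y = 9*Q + 15.
Solve 9*Q + 15 = 24: Q = (24 - 15) / 9 = 1.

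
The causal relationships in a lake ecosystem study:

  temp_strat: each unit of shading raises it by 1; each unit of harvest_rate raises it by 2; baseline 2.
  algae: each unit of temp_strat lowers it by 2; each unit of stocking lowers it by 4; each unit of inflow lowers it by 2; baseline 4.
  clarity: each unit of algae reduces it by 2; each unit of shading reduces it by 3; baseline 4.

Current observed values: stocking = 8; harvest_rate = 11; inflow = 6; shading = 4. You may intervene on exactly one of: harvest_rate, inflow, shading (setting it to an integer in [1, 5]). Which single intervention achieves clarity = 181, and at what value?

set shading = 1

Intervening on harvest_rate: clarity = 8*harvest_rate + 96. Reaching 181 requires harvest_rate = 85/8, not an integer.
Intervening on inflow: clarity = 4*inflow + 160. Reaching 181 requires inflow = 21/4, not an integer.
Intervening on shading: with other inputs at their observed values, clarity = shading + 180. Solving for 181 gives shading = 1, within [1, 5].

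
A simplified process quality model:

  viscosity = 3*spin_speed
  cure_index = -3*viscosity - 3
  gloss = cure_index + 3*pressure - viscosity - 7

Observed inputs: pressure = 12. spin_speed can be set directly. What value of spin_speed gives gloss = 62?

spin_speed = -3

Substituting into the cure_index equation gives cure_index = -9*spin_speed - 3.
gloss becomes -12*spin_speed + 26.
Solve -12*spin_speed + 26 = 62: spin_speed = (62 - 26) / -12 = -3.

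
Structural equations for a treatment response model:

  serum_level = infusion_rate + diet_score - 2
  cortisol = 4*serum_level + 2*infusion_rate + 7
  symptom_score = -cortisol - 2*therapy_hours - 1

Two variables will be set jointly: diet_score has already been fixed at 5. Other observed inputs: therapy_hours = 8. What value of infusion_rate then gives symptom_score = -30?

With diet_score held at 5:
Substituting into the serum_level equation gives serum_level = infusion_rate + 3.
Substituting into the cortisol equation gives cortisol = 6*infusion_rate + 19.
So symptom_score = -6*infusion_rate - 36.
Solve -6*infusion_rate - 36 = -30: infusion_rate = (-30 + 36) / -6 = -1.

infusion_rate = -1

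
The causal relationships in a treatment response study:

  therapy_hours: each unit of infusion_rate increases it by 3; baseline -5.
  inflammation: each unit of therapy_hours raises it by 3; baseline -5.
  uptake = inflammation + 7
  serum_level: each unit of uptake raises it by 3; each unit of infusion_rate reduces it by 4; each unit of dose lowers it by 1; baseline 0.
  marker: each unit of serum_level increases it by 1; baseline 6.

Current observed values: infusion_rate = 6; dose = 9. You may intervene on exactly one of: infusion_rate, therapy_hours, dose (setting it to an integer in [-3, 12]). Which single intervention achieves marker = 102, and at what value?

Intervening on infusion_rate: marker = 23*infusion_rate - 42. Reaching 102 requires infusion_rate = 144/23, not an integer.
Intervening on therapy_hours: marker = 9*therapy_hours - 21. Reaching 102 requires therapy_hours = 41/3, not an integer.
Intervening on dose: with other inputs at their observed values, marker = -dose + 105. Solving for 102 gives dose = 3, within [-3, 12].

set dose = 3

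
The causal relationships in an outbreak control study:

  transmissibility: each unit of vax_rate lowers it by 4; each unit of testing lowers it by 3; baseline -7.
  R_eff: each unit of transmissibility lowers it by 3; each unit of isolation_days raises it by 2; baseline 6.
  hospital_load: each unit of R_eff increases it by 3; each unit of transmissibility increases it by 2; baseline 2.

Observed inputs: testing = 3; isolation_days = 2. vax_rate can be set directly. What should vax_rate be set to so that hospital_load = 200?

Substituting into the transmissibility equation gives transmissibility = -4*vax_rate - 16.
Substituting into the R_eff equation gives R_eff = 12*vax_rate + 58.
Substituting into the hospital_load equation gives hospital_load = 28*vax_rate + 144.
Solve 28*vax_rate + 144 = 200: vax_rate = (200 - 144) / 28 = 2.

vax_rate = 2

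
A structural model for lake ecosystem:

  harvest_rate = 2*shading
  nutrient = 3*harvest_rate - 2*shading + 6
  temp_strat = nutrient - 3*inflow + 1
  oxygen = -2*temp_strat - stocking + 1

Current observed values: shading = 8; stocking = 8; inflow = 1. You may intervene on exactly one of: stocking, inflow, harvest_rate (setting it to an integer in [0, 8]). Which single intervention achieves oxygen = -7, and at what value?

Intervening on stocking: oxygen = -stocking - 71. Reaching -7 requires stocking = -64, outside [0, 8].
Intervening on inflow: oxygen = 6*inflow - 85. Reaching -7 requires inflow = 13, outside [0, 8].
Intervening on harvest_rate: with other inputs at their observed values, oxygen = -6*harvest_rate + 17. Solving for -7 gives harvest_rate = 4, within [0, 8].

set harvest_rate = 4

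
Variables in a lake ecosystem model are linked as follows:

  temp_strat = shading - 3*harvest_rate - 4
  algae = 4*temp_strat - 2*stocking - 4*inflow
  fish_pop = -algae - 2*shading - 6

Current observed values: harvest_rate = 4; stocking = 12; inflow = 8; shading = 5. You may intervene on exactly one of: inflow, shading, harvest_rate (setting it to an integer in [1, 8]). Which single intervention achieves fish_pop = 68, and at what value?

Intervening on inflow: with other inputs at their observed values, fish_pop = 4*inflow + 52. Solving for 68 gives inflow = 4, within [1, 8].
Intervening on shading: fish_pop = -6*shading + 114. Reaching 68 requires shading = 23/3, not an integer.
Intervening on harvest_rate: fish_pop = 12*harvest_rate + 36. Reaching 68 requires harvest_rate = 8/3, not an integer.

set inflow = 4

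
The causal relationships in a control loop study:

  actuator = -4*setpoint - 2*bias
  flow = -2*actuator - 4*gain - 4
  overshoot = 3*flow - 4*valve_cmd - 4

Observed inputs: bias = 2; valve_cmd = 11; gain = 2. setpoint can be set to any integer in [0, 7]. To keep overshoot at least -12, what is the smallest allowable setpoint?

setpoint = 2

Substituting into the actuator equation gives actuator = -4*setpoint - 4.
Substituting into the flow equation gives flow = 8*setpoint - 4.
Substituting into the overshoot equation gives overshoot = 24*setpoint - 60.
Require 24*setpoint - 60 ≥ -12, so setpoint ≥ 2.
The smallest integer in [0, 7] satisfying this is 2.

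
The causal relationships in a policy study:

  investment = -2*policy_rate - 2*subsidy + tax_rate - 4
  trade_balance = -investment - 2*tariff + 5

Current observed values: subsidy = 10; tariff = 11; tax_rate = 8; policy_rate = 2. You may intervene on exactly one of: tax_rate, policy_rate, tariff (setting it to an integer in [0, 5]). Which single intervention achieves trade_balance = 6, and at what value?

Intervening on tax_rate: with other inputs at their observed values, trade_balance = -tax_rate + 11. Solving for 6 gives tax_rate = 5, within [0, 5].
Intervening on policy_rate: trade_balance = 2*policy_rate - 1. Reaching 6 requires policy_rate = 7/2, not an integer.
Intervening on tariff: trade_balance = -2*tariff + 25. Reaching 6 requires tariff = 19/2, not an integer.

set tax_rate = 5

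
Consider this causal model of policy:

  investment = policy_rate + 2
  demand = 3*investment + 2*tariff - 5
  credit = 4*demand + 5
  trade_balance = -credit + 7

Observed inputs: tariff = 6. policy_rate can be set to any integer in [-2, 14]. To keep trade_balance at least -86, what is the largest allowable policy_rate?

policy_rate = 3

Substituting into the demand equation gives demand = 3*policy_rate + 13.
This gives credit = 12*policy_rate + 57.
Substituting into the trade_balance equation gives trade_balance = -12*policy_rate - 50.
Require -12*policy_rate - 50 ≥ -86, so policy_rate ≤ 3.
The largest integer in [-2, 14] satisfying this is 3.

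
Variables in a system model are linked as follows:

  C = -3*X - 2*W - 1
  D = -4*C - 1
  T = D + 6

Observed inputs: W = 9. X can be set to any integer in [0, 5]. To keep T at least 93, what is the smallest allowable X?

Substituting into the C equation gives C = -3*X - 19.
Substituting into the D equation gives D = 12*X + 75.
Substituting into the T equation gives T = 12*X + 81.
Require 12*X + 81 ≥ 93, so X ≥ 1.
The smallest integer in [0, 5] satisfying this is 1.

X = 1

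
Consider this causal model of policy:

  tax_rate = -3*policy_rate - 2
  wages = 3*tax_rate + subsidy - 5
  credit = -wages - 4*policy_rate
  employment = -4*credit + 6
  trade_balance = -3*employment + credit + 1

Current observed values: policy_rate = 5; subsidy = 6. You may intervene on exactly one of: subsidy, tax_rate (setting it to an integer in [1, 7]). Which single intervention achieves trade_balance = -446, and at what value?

Intervening on subsidy: trade_balance = -13*subsidy + 451. Reaching -446 requires subsidy = 69, outside [1, 7].
Intervening on tax_rate: with other inputs at their observed values, trade_balance = -39*tax_rate - 290. Solving for -446 gives tax_rate = 4, within [1, 7].

set tax_rate = 4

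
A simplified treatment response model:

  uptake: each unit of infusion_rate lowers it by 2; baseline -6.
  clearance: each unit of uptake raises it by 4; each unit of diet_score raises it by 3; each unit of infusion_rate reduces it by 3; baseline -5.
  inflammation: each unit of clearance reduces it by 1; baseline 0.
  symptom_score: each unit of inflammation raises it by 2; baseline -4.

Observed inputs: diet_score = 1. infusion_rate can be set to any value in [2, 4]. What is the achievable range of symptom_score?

Substituting into the clearance equation gives clearance = -11*infusion_rate - 26.
inflammation becomes 11*infusion_rate + 26.
Substituting into the symptom_score equation gives symptom_score = 22*infusion_rate + 48.
Linear in infusion_rate, so extremes are at the endpoints: infusion_rate = 2 gives symptom_score = 92; infusion_rate = 4 gives symptom_score = 136.

92 to 136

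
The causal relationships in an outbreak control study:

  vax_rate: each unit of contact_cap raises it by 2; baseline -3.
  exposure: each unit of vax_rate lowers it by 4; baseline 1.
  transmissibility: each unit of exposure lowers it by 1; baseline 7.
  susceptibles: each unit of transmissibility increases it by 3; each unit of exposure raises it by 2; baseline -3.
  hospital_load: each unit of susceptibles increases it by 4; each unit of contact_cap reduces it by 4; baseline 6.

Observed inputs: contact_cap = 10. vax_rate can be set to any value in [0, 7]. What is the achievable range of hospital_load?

34 to 146

Intervening on vax_rate fixes its value directly, overriding its dependence on contact_cap.
Substituting into the transmissibility equation gives transmissibility = 4*vax_rate + 6.
susceptibles becomes 4*vax_rate + 17.
So hospital_load = 16*vax_rate + 34.
Linear in vax_rate, so extremes are at the endpoints: vax_rate = 0 gives hospital_load = 34; vax_rate = 7 gives hospital_load = 146.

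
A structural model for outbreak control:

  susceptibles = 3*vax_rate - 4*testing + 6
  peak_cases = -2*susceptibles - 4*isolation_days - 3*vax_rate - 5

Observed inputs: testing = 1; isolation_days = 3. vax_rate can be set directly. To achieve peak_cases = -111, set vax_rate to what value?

vax_rate = 10

Substituting into the susceptibles equation gives susceptibles = 3*vax_rate + 2.
Substituting into the peak_cases equation gives peak_cases = -9*vax_rate - 21.
Solve -9*vax_rate - 21 = -111: vax_rate = (-111 + 21) / -9 = 10.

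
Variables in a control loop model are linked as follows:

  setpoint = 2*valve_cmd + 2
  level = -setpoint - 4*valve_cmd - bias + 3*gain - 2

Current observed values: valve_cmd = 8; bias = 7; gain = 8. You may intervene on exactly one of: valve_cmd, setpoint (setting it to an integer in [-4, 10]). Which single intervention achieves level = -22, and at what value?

set setpoint = 5

Intervening on valve_cmd: level = -6*valve_cmd + 13. Reaching -22 requires valve_cmd = 35/6, not an integer.
Intervening on setpoint: with other inputs at their observed values, level = -setpoint - 17. Solving for -22 gives setpoint = 5, within [-4, 10].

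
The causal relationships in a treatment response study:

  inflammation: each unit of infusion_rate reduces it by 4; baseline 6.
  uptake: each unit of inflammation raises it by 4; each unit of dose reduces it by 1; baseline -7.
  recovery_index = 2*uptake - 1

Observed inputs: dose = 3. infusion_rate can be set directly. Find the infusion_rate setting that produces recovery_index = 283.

Substituting into the uptake equation gives uptake = -16*infusion_rate + 14.
Substituting into the recovery_index equation gives recovery_index = -32*infusion_rate + 27.
Solve -32*infusion_rate + 27 = 283: infusion_rate = (283 - 27) / -32 = -8.

infusion_rate = -8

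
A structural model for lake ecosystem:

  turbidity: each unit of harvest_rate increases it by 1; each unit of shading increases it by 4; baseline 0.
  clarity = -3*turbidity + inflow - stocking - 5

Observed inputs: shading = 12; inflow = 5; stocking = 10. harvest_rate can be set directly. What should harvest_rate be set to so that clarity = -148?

Substituting into the turbidity equation gives turbidity = harvest_rate + 48.
Substituting into the clarity equation gives clarity = -3*harvest_rate - 154.
Solve -3*harvest_rate - 154 = -148: harvest_rate = (-148 + 154) / -3 = -2.

harvest_rate = -2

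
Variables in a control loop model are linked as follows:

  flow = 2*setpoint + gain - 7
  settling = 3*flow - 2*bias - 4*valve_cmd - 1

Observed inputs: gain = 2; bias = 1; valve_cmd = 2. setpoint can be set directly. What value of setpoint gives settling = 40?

Substituting into the flow equation gives flow = 2*setpoint - 5.
Substituting into the settling equation gives settling = 6*setpoint - 26.
Solve 6*setpoint - 26 = 40: setpoint = (40 + 26) / 6 = 11.

setpoint = 11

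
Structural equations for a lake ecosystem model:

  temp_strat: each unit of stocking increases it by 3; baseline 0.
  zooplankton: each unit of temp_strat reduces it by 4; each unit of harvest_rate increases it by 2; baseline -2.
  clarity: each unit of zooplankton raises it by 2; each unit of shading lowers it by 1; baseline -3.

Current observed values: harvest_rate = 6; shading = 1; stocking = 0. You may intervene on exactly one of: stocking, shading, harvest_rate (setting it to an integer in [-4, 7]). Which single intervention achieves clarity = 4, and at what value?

set harvest_rate = 3

Intervening on stocking: clarity = -24*stocking + 16. Reaching 4 requires stocking = 1/2, not an integer.
Intervening on shading: clarity = -shading + 17. Reaching 4 requires shading = 13, outside [-4, 7].
Intervening on harvest_rate: with other inputs at their observed values, clarity = 4*harvest_rate - 8. Solving for 4 gives harvest_rate = 3, within [-4, 7].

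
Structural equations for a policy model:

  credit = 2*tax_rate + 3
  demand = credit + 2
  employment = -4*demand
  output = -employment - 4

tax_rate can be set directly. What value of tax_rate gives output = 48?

tax_rate = 4

Substituting into the demand equation gives demand = 2*tax_rate + 5.
Substituting into the employment equation gives employment = -8*tax_rate - 20.
Substituting into the output equation gives output = 8*tax_rate + 16.
Solve 8*tax_rate + 16 = 48: tax_rate = (48 - 16) / 8 = 4.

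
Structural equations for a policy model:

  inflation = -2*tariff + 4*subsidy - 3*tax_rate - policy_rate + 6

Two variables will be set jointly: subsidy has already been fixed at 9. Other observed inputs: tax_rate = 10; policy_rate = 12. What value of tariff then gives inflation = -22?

With subsidy held at 9:
Substituting into the inflation equation gives inflation = -2*tariff.
Solve -2*tariff = -22: tariff = -22 / -2 = 11.

tariff = 11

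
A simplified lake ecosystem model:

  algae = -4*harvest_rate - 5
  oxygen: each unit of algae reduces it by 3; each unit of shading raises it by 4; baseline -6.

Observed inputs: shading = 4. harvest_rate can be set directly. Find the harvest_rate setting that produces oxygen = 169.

Substituting into the oxygen equation gives oxygen = 12*harvest_rate + 25.
Solve 12*harvest_rate + 25 = 169: harvest_rate = (169 - 25) / 12 = 12.

harvest_rate = 12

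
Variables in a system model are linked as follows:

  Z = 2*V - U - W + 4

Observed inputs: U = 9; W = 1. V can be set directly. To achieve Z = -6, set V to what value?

V = 0

Substituting into the Z equation gives Z = 2*V - 6.
Solve 2*V - 6 = -6: V = (-6 + 6) / 2 = 0.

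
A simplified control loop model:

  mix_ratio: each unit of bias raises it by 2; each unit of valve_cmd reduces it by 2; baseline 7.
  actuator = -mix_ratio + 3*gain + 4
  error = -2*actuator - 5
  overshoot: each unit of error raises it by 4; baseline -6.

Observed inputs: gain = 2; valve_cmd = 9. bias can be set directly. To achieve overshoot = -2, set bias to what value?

Substituting into the mix_ratio equation gives mix_ratio = 2*bias - 11.
So actuator = -2*bias + 21.
This gives error = 4*bias - 47.
Substituting into the overshoot equation gives overshoot = 16*bias - 194.
Solve 16*bias - 194 = -2: bias = (-2 + 194) / 16 = 12.

bias = 12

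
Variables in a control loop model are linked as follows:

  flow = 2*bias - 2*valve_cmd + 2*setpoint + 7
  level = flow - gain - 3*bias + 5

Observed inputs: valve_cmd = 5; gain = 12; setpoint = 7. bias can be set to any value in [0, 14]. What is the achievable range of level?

-10 to 4

Substituting into the flow equation gives flow = 2*bias + 11.
So level = -bias + 4.
Linear in bias, so extremes are at the endpoints: bias = 0 gives level = 4; bias = 14 gives level = -10.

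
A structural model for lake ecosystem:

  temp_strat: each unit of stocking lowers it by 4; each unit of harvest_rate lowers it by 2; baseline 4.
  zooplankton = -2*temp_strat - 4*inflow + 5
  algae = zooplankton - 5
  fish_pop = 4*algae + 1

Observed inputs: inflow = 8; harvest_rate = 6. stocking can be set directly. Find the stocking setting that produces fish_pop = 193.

Substituting into the temp_strat equation gives temp_strat = -4*stocking - 8.
This gives zooplankton = 8*stocking - 11.
Substituting into the algae equation gives algae = 8*stocking - 16.
fish_pop becomes 32*stocking - 63.
Solve 32*stocking - 63 = 193: stocking = (193 + 63) / 32 = 8.

stocking = 8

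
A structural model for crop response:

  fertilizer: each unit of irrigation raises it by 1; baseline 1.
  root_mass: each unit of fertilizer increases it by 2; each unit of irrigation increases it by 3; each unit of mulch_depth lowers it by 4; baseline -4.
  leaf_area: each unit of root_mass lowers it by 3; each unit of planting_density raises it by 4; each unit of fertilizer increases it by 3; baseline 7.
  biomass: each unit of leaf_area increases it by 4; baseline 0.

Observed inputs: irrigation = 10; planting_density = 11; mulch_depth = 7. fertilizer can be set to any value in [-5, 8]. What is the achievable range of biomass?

132 to 288

Intervening on fertilizer fixes its value directly, overriding its dependence on irrigation.
Substituting into the root_mass equation gives root_mass = 2*fertilizer - 2.
Substituting into the leaf_area equation gives leaf_area = -3*fertilizer + 57.
Substituting into the biomass equation gives biomass = -12*fertilizer + 228.
Linear in fertilizer, so extremes are at the endpoints: fertilizer = -5 gives biomass = 288; fertilizer = 8 gives biomass = 132.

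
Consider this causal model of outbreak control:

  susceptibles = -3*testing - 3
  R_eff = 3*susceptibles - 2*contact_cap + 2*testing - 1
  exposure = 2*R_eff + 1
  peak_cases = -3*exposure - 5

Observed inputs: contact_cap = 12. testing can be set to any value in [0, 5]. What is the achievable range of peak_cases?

Substituting into the R_eff equation gives R_eff = -7*testing - 34.
exposure becomes -14*testing - 67.
Substituting into the peak_cases equation gives peak_cases = 42*testing + 196.
Linear in testing, so extremes are at the endpoints: testing = 0 gives peak_cases = 196; testing = 5 gives peak_cases = 406.

196 to 406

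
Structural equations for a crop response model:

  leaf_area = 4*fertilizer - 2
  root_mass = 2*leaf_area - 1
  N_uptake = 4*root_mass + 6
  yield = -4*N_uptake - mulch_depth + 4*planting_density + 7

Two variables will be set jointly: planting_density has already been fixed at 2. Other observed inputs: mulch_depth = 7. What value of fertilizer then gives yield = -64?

fertilizer = 1

With planting_density held at 2:
Substituting into the root_mass equation gives root_mass = 8*fertilizer - 5.
Substituting into the N_uptake equation gives N_uptake = 32*fertilizer - 14.
This gives yield = -128*fertilizer + 64.
Solve -128*fertilizer + 64 = -64: fertilizer = (-64 - 64) / -128 = 1.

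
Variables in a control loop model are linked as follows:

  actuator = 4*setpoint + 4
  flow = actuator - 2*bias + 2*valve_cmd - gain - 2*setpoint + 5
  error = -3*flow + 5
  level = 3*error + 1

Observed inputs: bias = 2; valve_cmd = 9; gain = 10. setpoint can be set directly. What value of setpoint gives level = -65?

setpoint = -2

Substituting into the flow equation gives flow = 2*setpoint + 13.
So error = -6*setpoint - 34.
This gives level = -18*setpoint - 101.
Solve -18*setpoint - 101 = -65: setpoint = (-65 + 101) / -18 = -2.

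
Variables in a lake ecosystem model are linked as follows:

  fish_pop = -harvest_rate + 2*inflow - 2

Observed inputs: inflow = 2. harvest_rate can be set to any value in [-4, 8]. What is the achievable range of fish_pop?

-6 to 6

Substituting into the fish_pop equation gives fish_pop = -harvest_rate + 2.
Linear in harvest_rate, so extremes are at the endpoints: harvest_rate = -4 gives fish_pop = 6; harvest_rate = 8 gives fish_pop = -6.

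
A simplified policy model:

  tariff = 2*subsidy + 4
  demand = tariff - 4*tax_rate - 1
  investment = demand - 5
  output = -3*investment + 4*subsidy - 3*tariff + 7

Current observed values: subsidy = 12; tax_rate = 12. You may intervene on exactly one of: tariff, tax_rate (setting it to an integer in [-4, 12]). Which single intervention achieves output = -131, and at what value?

set tax_rate = -3

Intervening on tariff: output = -6*tariff + 217. Reaching -131 requires tariff = 58, outside [-4, 12].
Intervening on tax_rate: with other inputs at their observed values, output = 12*tax_rate - 95. Solving for -131 gives tax_rate = -3, within [-4, 12].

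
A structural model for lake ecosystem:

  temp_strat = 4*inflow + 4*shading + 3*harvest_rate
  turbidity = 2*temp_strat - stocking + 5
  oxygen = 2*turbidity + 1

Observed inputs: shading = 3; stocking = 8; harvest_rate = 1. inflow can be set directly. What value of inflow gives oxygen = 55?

Substituting into the temp_strat equation gives temp_strat = 4*inflow + 15.
This gives turbidity = 8*inflow + 27.
Substituting into the oxygen equation gives oxygen = 16*inflow + 55.
Solve 16*inflow + 55 = 55: inflow = (55 - 55) / 16 = 0.

inflow = 0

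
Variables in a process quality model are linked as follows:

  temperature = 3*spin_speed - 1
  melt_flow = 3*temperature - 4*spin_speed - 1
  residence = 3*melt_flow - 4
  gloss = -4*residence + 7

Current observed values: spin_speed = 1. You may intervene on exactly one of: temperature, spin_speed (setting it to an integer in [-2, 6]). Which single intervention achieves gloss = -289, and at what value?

set spin_speed = 6

Intervening on temperature: gloss = -36*temperature + 83. Reaching -289 requires temperature = 31/3, not an integer.
Intervening on spin_speed: with other inputs at their observed values, gloss = -60*spin_speed + 71. Solving for -289 gives spin_speed = 6, within [-2, 6].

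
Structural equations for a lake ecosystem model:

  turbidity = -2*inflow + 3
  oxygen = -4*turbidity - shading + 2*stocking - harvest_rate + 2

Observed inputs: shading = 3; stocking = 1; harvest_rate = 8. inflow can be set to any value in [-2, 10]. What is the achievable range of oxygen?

-35 to 61

Substituting into the oxygen equation gives oxygen = 8*inflow - 19.
Linear in inflow, so extremes are at the endpoints: inflow = -2 gives oxygen = -35; inflow = 10 gives oxygen = 61.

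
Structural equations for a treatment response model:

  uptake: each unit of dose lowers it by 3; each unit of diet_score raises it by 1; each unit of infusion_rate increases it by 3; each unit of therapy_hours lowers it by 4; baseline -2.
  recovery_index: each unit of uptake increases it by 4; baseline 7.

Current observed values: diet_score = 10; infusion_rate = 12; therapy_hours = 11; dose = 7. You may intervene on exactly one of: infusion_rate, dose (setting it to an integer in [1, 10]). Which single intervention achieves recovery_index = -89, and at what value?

Intervening on infusion_rate: recovery_index = 12*infusion_rate - 221. Reaching -89 requires infusion_rate = 11, outside [1, 10].
Intervening on dose: with other inputs at their observed values, recovery_index = -12*dose + 7. Solving for -89 gives dose = 8, within [1, 10].

set dose = 8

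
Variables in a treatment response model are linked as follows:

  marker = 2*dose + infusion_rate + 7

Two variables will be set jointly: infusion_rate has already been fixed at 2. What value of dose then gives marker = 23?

With infusion_rate held at 2:
Substituting into the marker equation gives marker = 2*dose + 9.
Solve 2*dose + 9 = 23: dose = (23 - 9) / 2 = 7.

dose = 7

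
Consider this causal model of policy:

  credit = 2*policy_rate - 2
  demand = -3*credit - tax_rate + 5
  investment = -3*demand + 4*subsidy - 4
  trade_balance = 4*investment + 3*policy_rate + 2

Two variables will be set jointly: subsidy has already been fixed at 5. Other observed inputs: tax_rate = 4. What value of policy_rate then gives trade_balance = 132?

With subsidy held at 5:
Substituting into the demand equation gives demand = -6*policy_rate + 7.
So investment = 18*policy_rate - 5.
This gives trade_balance = 75*policy_rate - 18.
Solve 75*policy_rate - 18 = 132: policy_rate = (132 + 18) / 75 = 2.

policy_rate = 2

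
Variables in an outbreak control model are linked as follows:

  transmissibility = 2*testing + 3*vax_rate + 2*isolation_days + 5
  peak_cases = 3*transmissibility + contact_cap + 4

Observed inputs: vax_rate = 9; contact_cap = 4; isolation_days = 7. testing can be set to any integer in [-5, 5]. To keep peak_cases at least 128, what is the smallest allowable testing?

testing = -3

Substituting into the transmissibility equation gives transmissibility = 2*testing + 46.
Substituting into the peak_cases equation gives peak_cases = 6*testing + 146.
Require 6*testing + 146 ≥ 128, so testing ≥ -3.
The smallest integer in [-5, 5] satisfying this is -3.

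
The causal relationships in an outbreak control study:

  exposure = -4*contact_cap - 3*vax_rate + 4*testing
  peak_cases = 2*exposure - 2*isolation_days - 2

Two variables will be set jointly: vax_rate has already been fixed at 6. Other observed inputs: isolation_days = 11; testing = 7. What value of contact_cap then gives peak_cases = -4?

With vax_rate held at 6:
Substituting into the exposure equation gives exposure = -4*contact_cap + 10.
Substituting into the peak_cases equation gives peak_cases = -8*contact_cap - 4.
Solve -8*contact_cap - 4 = -4: contact_cap = (-4 + 4) / -8 = 0.

contact_cap = 0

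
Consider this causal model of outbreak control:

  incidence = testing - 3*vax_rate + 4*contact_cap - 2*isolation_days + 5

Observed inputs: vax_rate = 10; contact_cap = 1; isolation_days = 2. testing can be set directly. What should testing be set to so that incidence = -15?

testing = 10

Substituting into the incidence equation gives incidence = testing - 25.
Solve testing - 25 = -15: testing = (-15 + 25) / 1 = 10.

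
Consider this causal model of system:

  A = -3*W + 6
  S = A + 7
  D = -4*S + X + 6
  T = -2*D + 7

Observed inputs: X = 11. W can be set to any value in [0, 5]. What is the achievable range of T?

-43 to 77

Substituting into the S equation gives S = -3*W + 13.
Substituting into the D equation gives D = 12*W - 35.
Substituting into the T equation gives T = -24*W + 77.
Linear in W, so extremes are at the endpoints: W = 0 gives T = 77; W = 5 gives T = -43.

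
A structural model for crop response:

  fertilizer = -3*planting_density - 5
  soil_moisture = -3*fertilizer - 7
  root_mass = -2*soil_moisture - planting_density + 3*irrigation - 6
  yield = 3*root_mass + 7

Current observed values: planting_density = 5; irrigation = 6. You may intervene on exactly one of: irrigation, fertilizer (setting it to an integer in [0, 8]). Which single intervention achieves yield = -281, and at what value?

Intervening on irrigation: with other inputs at their observed values, yield = 9*irrigation - 344. Solving for -281 gives irrigation = 7, within [0, 8].
Intervening on fertilizer: yield = 18*fertilizer + 70. Reaching -281 requires fertilizer = -39/2, not an integer.

set irrigation = 7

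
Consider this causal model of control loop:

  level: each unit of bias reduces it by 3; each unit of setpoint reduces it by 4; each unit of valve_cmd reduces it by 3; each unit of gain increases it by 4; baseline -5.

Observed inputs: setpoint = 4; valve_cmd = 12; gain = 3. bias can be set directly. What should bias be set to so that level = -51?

bias = 2

Substituting into the level equation gives level = -3*bias - 45.
Solve -3*bias - 45 = -51: bias = (-51 + 45) / -3 = 2.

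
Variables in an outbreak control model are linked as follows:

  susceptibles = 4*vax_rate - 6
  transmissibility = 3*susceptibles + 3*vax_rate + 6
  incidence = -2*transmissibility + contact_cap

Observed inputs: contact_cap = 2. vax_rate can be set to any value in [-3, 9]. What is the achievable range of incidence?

-244 to 116

Substituting into the transmissibility equation gives transmissibility = 15*vax_rate - 12.
Substituting into the incidence equation gives incidence = -30*vax_rate + 26.
Linear in vax_rate, so extremes are at the endpoints: vax_rate = -3 gives incidence = 116; vax_rate = 9 gives incidence = -244.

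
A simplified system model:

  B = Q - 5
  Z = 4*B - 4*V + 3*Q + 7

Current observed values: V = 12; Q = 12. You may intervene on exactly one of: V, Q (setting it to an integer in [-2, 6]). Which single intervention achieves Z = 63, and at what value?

Intervening on V: with other inputs at their observed values, Z = -4*V + 71. Solving for 63 gives V = 2, within [-2, 6].
Intervening on Q: Z = 7*Q - 61. Reaching 63 requires Q = 124/7, not an integer.

set V = 2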